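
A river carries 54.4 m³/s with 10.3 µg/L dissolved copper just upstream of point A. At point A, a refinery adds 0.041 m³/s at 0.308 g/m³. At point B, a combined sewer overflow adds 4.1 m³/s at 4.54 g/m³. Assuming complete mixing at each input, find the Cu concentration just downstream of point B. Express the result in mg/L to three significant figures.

0.328 mg/L

10.3 µg/L = 0.0103 mg/L.
After input A: C = (54.4·0.0103 + 0.041·0.308) / 54.44 = 0.01052 mg/L.
After input B: C = (54.44·0.01052 + 4.1·4.54) / 58.54 = 0.3278 mg/L.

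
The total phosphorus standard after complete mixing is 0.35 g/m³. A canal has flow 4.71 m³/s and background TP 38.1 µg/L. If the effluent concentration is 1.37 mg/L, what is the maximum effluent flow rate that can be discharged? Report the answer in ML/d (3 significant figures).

38.1 µg/L = 0.0381 mg/L.
Mass balance at complete mixing: C_std·(Q_w + Q_r) = Q_w·C_e + Q_r·C_b.
Rearranging, Q_w = Q_r·(C_std − C_b)/(C_e − C_std) = 4.71·(0.35 − 0.0381) / (1.37 − 0.35) = 1.44 m³/s.
= 124.4 ML/d.

124 ML/d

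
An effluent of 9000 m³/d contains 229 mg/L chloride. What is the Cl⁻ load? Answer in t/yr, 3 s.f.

753 t/yr

9000 m³/d = 0.1042 m³/s.
Mass flux = Q·C = 0.1042 m³/s × 229 g/m³ = 23.85 g/s.
= 23.85 g/s × 31.56 = 752.8 t/yr.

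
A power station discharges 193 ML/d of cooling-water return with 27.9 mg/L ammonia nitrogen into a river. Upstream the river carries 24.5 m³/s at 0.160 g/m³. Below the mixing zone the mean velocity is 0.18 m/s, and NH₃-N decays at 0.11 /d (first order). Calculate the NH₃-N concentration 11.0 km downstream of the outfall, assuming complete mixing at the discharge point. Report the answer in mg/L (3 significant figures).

193 ML/d = 2.234 m³/s.
After complete mixing, C₀ = (2.234·27.9 + 24.5·0.16) / 26.73 = 2.478 mg/L.
Travel time t = 1.1e+04 m / 0.18 m/s = 6.111e+04 s = 0.7073 d.
C = 2.478·exp(−0.11·0.7073) = 2.478·0.9251 = 2.292 mg/L.

2.29 mg/L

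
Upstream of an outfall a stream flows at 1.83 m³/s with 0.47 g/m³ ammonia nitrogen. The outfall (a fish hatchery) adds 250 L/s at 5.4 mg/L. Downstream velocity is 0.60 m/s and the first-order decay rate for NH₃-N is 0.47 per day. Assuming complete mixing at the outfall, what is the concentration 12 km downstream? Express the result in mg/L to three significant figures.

250 L/s = 0.25 m³/s.
After complete mixing, C₀ = (0.25·5.4 + 1.83·0.47) / 2.08 = 1.063 mg/L.
Travel time t = 1.2e+04 m / 0.60 m/s = 2e+04 s = 0.2315 d.
C = 1.063·exp(−0.47·0.2315) = 1.063·0.8969 = 0.953 mg/L.

0.953 mg/L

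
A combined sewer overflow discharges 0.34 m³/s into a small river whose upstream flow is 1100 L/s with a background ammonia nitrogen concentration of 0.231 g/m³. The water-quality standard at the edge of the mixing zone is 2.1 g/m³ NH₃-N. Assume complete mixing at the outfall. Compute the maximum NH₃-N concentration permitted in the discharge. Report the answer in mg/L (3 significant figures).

1100 L/s = 1.1 m³/s.
Mass balance: 2.1·1.44 = 0.34·Cₑ + 1.1·0.231.
Cₑ = (3.024 − 0.2541) / 0.34 = 8.147 mg/L.

8.15 mg/L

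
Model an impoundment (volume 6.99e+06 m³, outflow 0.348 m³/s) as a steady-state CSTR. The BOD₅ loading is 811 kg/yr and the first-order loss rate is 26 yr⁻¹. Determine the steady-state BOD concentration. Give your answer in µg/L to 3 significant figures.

Outflow Q = 0.348 m³/s × 3.156e+07 s/yr = 1.098e+07 m³/yr.
Steady-state CSTR mass balance: W = Q·C + k·V·C, so C = W/(Q + kV).
Q + kV = 1.098e+07 + 26·6.99e+06 = 1.927e+08 m³/yr.
C = 811/1.927e+08 = 4.208e-06 kg/m³ = 0.004208 mg/L = 4.208 µg/L.

4.21 µg/L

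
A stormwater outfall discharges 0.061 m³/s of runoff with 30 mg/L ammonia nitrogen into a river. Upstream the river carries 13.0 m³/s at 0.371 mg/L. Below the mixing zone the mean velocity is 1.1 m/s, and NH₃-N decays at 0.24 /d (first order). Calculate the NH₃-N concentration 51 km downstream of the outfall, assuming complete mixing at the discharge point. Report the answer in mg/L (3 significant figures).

0.448 mg/L

After complete mixing, C₀ = (0.061·30 + 13·0.371) / 13.06 = 0.5094 mg/L.
Travel time t = 5.1e+04 m / 1.1 m/s = 4.636e+04 s = 0.5366 d.
C = 0.5094·exp(−0.24·0.5366) = 0.5094·0.8792 = 0.4478 mg/L.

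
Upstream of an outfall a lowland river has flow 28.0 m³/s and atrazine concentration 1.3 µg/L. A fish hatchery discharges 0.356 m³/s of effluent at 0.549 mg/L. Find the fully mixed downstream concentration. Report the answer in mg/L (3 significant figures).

0.00818 mg/L

1.3 µg/L = 0.0013 mg/L.
By mass balance at complete mixing, C = (0.356·0.549 + 28·0.0013) / (0.356 + 28) = 0.2318/28.36 = 0.008176 mg/L.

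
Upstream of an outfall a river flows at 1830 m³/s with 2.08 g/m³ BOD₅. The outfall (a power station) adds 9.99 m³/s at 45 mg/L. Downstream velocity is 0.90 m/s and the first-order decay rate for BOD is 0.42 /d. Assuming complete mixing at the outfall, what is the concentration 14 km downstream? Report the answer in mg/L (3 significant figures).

2.14 mg/L

After complete mixing, C₀ = (9.99·45 + 1830·2.08) / 1840 = 2.313 mg/L.
Travel time t = 1.4e+04 m / 0.90 m/s = 1.556e+04 s = 0.18 d.
C = 2.313·exp(−0.42·0.18) = 2.313·0.9272 = 2.145 mg/L.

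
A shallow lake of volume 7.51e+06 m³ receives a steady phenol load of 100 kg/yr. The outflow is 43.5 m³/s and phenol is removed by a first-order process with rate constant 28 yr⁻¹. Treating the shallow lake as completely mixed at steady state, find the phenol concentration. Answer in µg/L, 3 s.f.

0.0632 µg/L

Outflow Q = 43.5 m³/s × 3.156e+07 s/yr = 1.373e+09 m³/yr.
Steady-state CSTR mass balance: W = Q·C + k·V·C, so C = W/(Q + kV).
Q + kV = 1.373e+09 + 28·7.51e+06 = 1.583e+09 m³/yr.
C = 100/1.583e+09 = 6.317e-08 kg/m³ = 6.317e-05 mg/L = 0.06317 µg/L.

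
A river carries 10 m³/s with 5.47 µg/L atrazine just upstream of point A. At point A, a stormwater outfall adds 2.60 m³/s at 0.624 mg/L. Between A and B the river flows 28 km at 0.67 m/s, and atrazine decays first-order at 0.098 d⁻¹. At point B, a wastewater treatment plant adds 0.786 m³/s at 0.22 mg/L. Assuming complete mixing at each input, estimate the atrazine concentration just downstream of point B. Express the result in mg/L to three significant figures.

0.132 mg/L

5.47 µg/L = 0.00547 mg/L.
After input A: C = (10·0.00547 + 2.6·0.624) / 12.6 = 0.1331 mg/L.
Over the 28 km reach to input B (t = 4.179e+04 s = 0.4837 d), decay gives C = 0.1331·exp(−0.098·0.4837) = 0.1269 mg/L.
After input B: C = (12.6·0.1269 + 0.786·0.22) / 13.39 = 0.1324 mg/L.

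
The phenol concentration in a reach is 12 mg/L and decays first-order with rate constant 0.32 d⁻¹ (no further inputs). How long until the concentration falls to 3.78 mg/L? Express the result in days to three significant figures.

3.61 d

t = ln(C₀/C)/k = ln(12/3.78)/0.32 = 1.155/0.32 = 3.61 d.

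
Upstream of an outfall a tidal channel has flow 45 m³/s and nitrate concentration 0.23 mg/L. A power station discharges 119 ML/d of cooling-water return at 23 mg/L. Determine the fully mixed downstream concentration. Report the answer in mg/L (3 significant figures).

0.906 mg/L

119 ML/d = 1.377 m³/s.
Conservation of mass across the mixing zone: C = (1.377·23 + 45·0.23) / (1.377 + 45) = 42.03/46.38 = 0.9062 mg/L.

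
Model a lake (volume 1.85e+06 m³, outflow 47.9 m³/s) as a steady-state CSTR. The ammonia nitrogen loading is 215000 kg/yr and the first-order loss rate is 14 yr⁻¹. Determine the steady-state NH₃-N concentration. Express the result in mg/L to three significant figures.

0.140 mg/L

Outflow Q = 47.9 m³/s × 3.156e+07 s/yr = 1.512e+09 m³/yr.
Steady-state CSTR mass balance: W = Q·C + k·V·C, so C = W/(Q + kV).
Q + kV = 1.512e+09 + 14·1.85e+06 = 1.538e+09 m³/yr.
C = 215000/1.538e+09 = 0.0001398 kg/m³ = 0.1398 mg/L.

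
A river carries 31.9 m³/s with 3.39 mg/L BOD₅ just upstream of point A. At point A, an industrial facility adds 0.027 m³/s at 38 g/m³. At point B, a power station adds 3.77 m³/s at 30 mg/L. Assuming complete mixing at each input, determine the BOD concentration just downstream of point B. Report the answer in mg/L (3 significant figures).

6.23 mg/L

After input A: C = (31.9·3.39 + 0.027·38) / 31.93 = 3.419 mg/L.
After input B: C = (31.93·3.419 + 3.77·30) / 35.7 = 6.226 mg/L.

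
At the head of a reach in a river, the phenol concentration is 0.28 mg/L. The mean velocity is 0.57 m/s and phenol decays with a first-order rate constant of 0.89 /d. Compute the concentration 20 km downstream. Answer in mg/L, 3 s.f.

0.195 mg/L

Travel time t = 20 km / 0.57 m/s = 2e+04/0.57 = 3.509e+04 s = 0.4061 d.
First-order decay: C = 0.28·exp(−0.89·0.4061) = 0.28·0.6967 = 0.1951 mg/L.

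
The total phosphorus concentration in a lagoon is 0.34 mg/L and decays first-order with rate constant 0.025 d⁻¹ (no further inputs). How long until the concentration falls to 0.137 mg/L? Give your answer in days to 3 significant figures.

36.4 d

t = ln(C₀/C)/k = ln(0.34/0.137)/0.025 = 0.909/0.025 = 36.36 d.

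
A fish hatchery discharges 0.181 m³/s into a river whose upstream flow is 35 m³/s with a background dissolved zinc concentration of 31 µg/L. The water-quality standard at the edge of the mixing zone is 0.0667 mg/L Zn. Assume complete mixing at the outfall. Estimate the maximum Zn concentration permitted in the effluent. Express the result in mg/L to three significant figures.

31 µg/L = 0.031 mg/L.
Mass balance: 0.0667·35.18 = 0.181·Cₑ + 35·0.031.
Cₑ = (2.347 − 1.085) / 0.181 = 6.97 mg/L.

6.97 mg/L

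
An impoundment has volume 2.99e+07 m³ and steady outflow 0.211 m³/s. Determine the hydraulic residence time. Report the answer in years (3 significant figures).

Q = 0.211 m³/s × 3.156e+07 s/yr = 6.659e+06 m³/yr.
Hydraulic residence time τ = V/Q = 2.99e+07/6.659e+06 = 4.49 yr.

4.49 yr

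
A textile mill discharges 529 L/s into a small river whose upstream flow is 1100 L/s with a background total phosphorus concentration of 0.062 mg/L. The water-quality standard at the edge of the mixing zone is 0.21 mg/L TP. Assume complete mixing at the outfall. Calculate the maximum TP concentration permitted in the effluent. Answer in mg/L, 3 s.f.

529 L/s = 0.529 m³/s.
1100 L/s = 1.1 m³/s.
Mass balance: 0.21·1.629 = 0.529·Cₑ + 1.1·0.062.
Cₑ = (0.3421 − 0.0682) / 0.529 = 0.5178 mg/L.

0.518 mg/L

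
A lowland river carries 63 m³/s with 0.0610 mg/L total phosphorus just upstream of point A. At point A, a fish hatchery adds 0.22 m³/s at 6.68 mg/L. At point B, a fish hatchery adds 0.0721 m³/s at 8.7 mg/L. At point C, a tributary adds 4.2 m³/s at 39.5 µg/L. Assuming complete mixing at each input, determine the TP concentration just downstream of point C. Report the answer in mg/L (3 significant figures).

0.0905 mg/L

After input A: C = (63·0.061 + 0.22·6.68) / 63.22 = 0.08403 mg/L.
After input B: C = (63.22·0.08403 + 0.0721·8.7) / 63.29 = 0.09385 mg/L.
39.5 µg/L = 0.0395 mg/L.
After input C: C = (63.29·0.09385 + 4.2·0.0395) / 67.49 = 0.09047 mg/L.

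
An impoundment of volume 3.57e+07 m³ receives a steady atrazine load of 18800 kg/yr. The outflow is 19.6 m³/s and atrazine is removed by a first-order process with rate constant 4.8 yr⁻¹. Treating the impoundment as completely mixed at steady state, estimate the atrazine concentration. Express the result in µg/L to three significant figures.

23.8 µg/L

Outflow Q = 19.6 m³/s × 3.156e+07 s/yr = 6.185e+08 m³/yr.
Steady-state CSTR mass balance: W = Q·C + k·V·C, so C = W/(Q + kV).
Q + kV = 6.185e+08 + 4.8·3.57e+07 = 7.899e+08 m³/yr.
C = 18800/7.899e+08 = 2.38e-05 kg/m³ = 0.0238 mg/L = 23.8 µg/L.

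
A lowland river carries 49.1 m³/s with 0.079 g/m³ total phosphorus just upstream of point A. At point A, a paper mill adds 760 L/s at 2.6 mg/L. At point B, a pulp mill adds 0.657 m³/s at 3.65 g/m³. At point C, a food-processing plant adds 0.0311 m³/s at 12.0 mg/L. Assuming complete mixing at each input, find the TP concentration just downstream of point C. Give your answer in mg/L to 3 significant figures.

0.171 mg/L

760 L/s = 0.76 m³/s.
After input A: C = (49.1·0.079 + 0.76·2.6) / 49.86 = 0.1174 mg/L.
After input B: C = (49.86·0.1174 + 0.657·3.65) / 50.52 = 0.1634 mg/L.
After input C: C = (50.52·0.1634 + 0.0311·12) / 50.55 = 0.1707 mg/L.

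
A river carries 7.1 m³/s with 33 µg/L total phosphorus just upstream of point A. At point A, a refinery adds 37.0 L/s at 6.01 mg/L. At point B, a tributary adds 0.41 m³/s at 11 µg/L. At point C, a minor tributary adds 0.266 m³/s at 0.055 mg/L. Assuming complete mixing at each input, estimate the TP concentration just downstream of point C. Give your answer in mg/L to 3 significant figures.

0.0609 mg/L

33 µg/L = 0.033 mg/L.
37.0 L/s = 0.037 m³/s.
After input A: C = (7.1·0.033 + 0.037·6.01) / 7.137 = 0.06399 mg/L.
11 µg/L = 0.011 mg/L.
After input B: C = (7.137·0.06399 + 0.41·0.011) / 7.547 = 0.06111 mg/L.
After input C: C = (7.547·0.06111 + 0.266·0.055) / 7.813 = 0.0609 mg/L.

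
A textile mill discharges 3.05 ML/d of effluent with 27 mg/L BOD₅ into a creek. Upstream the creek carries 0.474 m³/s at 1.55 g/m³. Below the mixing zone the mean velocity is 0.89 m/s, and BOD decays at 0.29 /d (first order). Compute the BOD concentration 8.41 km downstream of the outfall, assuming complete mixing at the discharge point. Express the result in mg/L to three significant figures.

3.21 mg/L

3.05 ML/d = 0.0353 m³/s.
After complete mixing, C₀ = (0.0353·27 + 0.474·1.55) / 0.5093 = 3.314 mg/L.
Travel time t = 8410 m / 0.89 m/s = 9449 s = 0.1094 d.
C = 3.314·exp(−0.29·0.1094) = 3.314·0.9688 = 3.211 mg/L.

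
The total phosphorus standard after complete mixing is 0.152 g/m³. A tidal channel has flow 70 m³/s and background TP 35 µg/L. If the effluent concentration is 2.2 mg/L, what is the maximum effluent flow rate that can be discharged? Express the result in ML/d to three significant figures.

346 ML/d

35 µg/L = 0.035 mg/L.
Mass balance at complete mixing: C_std·(Q_w + Q_r) = Q_w·C_e + Q_r·C_b.
Rearranging, Q_w = Q_r·(C_std − C_b)/(C_e − C_std) = 70·(0.152 − 0.035) / (2.2 − 0.152) = 3.999 m³/s.
= 345.5 ML/d.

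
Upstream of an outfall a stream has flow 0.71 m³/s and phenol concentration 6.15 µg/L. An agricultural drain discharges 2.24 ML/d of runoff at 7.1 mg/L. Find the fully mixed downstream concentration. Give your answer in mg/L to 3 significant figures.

0.256 mg/L

2.24 ML/d = 0.02593 m³/s.
6.15 µg/L = 0.00615 mg/L.
Flow-weighted mixing gives C = (0.02593·7.1 + 0.71·0.00615) / (0.02593 + 0.71) = 0.1884/0.7359 = 0.2561 mg/L.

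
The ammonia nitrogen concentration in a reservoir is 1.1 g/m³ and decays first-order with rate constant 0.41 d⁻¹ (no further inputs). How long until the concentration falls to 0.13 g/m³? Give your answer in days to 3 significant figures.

t = ln(C₀/C)/k = ln(1.1/0.13)/0.41 = 2.136/0.41 = 5.209 d.

5.21 d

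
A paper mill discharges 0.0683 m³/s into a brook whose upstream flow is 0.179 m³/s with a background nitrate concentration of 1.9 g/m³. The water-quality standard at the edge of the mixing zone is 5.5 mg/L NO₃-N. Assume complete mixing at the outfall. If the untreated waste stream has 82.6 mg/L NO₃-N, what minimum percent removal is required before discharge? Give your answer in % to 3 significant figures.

81.9 %

Mass balance: 5.5·0.2473 = 0.0683·Cₑ + 0.179·1.9.
Cₑ = (1.36 − 0.3401) / 0.0683 = 14.93 mg/L.
Required removal = 1 − 14.93/82.6 = 81.92 %.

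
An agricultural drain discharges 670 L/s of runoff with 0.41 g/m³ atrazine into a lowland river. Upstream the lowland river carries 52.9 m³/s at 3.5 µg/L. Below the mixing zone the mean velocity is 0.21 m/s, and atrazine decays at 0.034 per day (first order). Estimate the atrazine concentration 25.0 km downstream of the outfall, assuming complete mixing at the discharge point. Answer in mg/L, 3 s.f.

670 L/s = 0.67 m³/s.
3.5 µg/L = 0.0035 mg/L.
After complete mixing, C₀ = (0.67·0.41 + 52.9·0.0035) / 53.57 = 0.008584 mg/L.
Travel time t = 2.5e+04 m / 0.21 m/s = 1.19e+05 s = 1.378 d.
C = 0.008584·exp(−0.034·1.378) = 0.008584·0.9542 = 0.008191 mg/L.

0.00819 mg/L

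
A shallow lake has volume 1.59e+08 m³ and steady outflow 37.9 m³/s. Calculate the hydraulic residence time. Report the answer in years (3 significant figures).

0.133 yr

Q = 37.9 m³/s × 3.156e+07 s/yr = 1.196e+09 m³/yr.
Hydraulic residence time τ = V/Q = 1.59e+08/1.196e+09 = 0.1329 yr.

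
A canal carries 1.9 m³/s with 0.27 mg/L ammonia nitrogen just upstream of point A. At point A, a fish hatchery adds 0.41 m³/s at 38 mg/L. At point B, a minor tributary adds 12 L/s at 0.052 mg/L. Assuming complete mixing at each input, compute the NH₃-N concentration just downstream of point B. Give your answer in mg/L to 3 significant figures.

After input A: C = (1.9·0.27 + 0.41·38) / 2.31 = 6.967 mg/L.
12 L/s = 0.012 m³/s.
After input B: C = (2.31·6.967 + 0.012·0.052) / 2.322 = 6.931 mg/L.

6.93 mg/L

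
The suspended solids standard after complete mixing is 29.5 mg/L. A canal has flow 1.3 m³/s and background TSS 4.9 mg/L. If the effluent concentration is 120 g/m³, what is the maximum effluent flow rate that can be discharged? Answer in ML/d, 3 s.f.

30.5 ML/d

Mass balance at complete mixing: C_std·(Q_w + Q_r) = Q_w·C_e + Q_r·C_b.
Rearranging, Q_w = Q_r·(C_std − C_b)/(C_e − C_std) = 1.3·(29.5 − 4.9) / (120 − 29.5) = 0.3534 m³/s.
= 30.53 ML/d.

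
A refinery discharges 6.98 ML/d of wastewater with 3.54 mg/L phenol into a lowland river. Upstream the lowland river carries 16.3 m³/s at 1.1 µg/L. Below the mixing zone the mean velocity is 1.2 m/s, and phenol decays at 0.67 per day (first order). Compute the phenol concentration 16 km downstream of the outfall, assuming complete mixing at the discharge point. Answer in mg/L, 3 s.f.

0.0167 mg/L

6.98 ML/d = 0.08079 m³/s.
1.1 µg/L = 0.0011 mg/L.
After complete mixing, C₀ = (0.08079·3.54 + 16.3·0.0011) / 16.38 = 0.01855 mg/L.
Travel time t = 1.6e+04 m / 1.2 m/s = 1.333e+04 s = 0.1543 d.
C = 0.01855·exp(−0.67·0.1543) = 0.01855·0.9018 = 0.01673 mg/L.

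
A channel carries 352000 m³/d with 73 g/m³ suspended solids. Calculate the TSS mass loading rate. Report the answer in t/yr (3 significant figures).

9390 t/yr

352000 m³/d = 4.074 m³/s.
Mass flux = Q·C = 4.074 m³/s × 73 g/m³ = 297.4 g/s.
= 297.4 g/s × 31.56 = 9385 t/yr.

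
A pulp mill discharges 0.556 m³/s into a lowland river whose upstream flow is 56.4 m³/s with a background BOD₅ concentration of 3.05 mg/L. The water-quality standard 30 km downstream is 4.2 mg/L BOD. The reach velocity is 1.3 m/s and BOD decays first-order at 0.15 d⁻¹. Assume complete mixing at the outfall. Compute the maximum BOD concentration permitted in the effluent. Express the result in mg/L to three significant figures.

Travel time to the compliance point: t = 3e+04/1.3 = 2.308e+04 s = 0.2671 d; decay factor exp(−0.15·0.2671) = 0.9607.
So the concentration just after mixing may be at most 4.2/0.9607 = 4.372 mg/L.
Mass balance: 4.372·56.96 = 0.556·Cₑ + 56.4·3.05.
Cₑ = (249 − 172) / 0.556 = 138.4 mg/L.

138 mg/L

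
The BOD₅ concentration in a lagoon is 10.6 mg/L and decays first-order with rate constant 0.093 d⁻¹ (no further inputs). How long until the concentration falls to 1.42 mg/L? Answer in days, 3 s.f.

t = ln(C₀/C)/k = ln(10.6/1.42)/0.093 = 2.01/0.093 = 21.62 d.

21.6 d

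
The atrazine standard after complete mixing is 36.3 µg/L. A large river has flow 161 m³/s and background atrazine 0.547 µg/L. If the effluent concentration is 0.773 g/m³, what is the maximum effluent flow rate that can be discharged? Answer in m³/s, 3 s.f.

7.81 m³/s

0.547 µg/L = 0.000547 mg/L.
36.3 µg/L = 0.0363 mg/L.
Mass balance at complete mixing: C_std·(Q_w + Q_r) = Q_w·C_e + Q_r·C_b.
Rearranging, Q_w = Q_r·(C_std − C_b)/(C_e − C_std) = 161·(0.0363 − 0.000547) / (0.773 − 0.0363) = 7.814 m³/s.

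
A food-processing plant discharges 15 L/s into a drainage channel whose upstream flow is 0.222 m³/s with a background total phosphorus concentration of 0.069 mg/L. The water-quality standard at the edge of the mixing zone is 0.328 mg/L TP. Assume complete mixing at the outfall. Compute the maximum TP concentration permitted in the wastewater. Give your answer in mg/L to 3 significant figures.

15 L/s = 0.015 m³/s.
Mass balance: 0.328·0.237 = 0.015·Cₑ + 0.222·0.069.
Cₑ = (0.07774 − 0.01532) / 0.015 = 4.161 mg/L.

4.16 mg/L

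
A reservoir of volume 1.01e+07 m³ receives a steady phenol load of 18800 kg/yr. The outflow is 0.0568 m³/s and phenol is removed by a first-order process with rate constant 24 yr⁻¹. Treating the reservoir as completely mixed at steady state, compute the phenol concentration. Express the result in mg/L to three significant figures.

0.0770 mg/L

Outflow Q = 0.0568 m³/s × 3.156e+07 s/yr = 1.792e+06 m³/yr.
Steady-state CSTR mass balance: W = Q·C + k·V·C, so C = W/(Q + kV).
Q + kV = 1.792e+06 + 24·1.01e+07 = 2.442e+08 m³/yr.
C = 18800/2.442e+08 = 7.699e-05 kg/m³ = 0.07699 mg/L.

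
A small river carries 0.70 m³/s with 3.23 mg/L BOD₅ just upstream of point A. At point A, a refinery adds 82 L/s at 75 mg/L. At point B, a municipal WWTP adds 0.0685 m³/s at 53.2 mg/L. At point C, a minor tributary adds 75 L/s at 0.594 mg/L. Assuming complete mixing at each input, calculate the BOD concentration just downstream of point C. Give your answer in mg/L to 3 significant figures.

82 L/s = 0.082 m³/s.
After input A: C = (0.7·3.23 + 0.082·75) / 0.782 = 10.76 mg/L.
After input B: C = (0.782·10.76 + 0.0685·53.2) / 0.8505 = 14.17 mg/L.
75 L/s = 0.075 m³/s.
After input C: C = (0.8505·14.17 + 0.075·0.594) / 0.9255 = 13.07 mg/L.

13.1 mg/L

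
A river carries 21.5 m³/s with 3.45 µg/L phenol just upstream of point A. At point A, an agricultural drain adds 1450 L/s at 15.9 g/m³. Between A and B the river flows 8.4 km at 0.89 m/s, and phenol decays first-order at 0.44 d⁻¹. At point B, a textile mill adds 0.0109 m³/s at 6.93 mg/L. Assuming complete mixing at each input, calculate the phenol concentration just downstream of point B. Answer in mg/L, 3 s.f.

3.45 µg/L = 0.00345 mg/L.
1450 L/s = 1.45 m³/s.
After input A: C = (21.5·0.00345 + 1.45·15.9) / 22.95 = 1.008 mg/L.
Over the 8.4 km reach to input B (t = 9438 s = 0.1092 d), decay gives C = 1.008·exp(−0.44·0.1092) = 0.9605 mg/L.
After input B: C = (22.95·0.9605 + 0.0109·6.93) / 22.96 = 0.9633 mg/L.

0.963 mg/L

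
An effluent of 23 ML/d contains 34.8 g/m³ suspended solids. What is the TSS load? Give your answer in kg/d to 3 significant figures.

23 ML/d = 0.2662 m³/s.
Mass flux = Q·C = 0.2662 m³/s × 34.8 g/m³ = 9.264 g/s.
= 9.264 g/s × 86.4 = 800.4 kg/d.

800 kg/d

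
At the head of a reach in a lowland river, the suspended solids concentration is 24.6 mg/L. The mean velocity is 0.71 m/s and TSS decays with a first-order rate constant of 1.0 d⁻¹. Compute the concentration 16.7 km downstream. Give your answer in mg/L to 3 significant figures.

Travel time t = 16.7 km / 0.71 m/s = 1.67e+04/0.71 = 2.352e+04 s = 0.2722 d.
First-order decay: C = 24.6·exp(−1.0·0.2722) = 24.6·0.7617 = 18.74 mg/L.

18.7 mg/L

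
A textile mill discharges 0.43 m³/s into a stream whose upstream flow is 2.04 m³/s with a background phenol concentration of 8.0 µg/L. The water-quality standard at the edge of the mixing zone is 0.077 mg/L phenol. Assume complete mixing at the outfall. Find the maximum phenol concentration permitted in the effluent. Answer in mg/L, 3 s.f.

8.0 µg/L = 0.008 mg/L.
Mass balance: 0.077·2.47 = 0.43·Cₑ + 2.04·0.008.
Cₑ = (0.1902 − 0.01632) / 0.43 = 0.4043 mg/L.

0.404 mg/L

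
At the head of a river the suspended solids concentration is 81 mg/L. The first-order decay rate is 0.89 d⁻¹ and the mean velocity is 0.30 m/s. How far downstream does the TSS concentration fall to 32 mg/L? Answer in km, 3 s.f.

27.0 km

From C = C₀·e^(−kt), t = ln(C₀/C)/k = ln(81/32)/0.89 = 0.9287/0.89 = 1.043 d.
Distance = v·t = 0.30 m/s × 9.016e+04 s = 2.705e+04 m = 27.05 km.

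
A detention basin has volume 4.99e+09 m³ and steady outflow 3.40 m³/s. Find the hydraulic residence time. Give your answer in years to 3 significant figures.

46.5 yr

Q = 3.40 m³/s × 3.156e+07 s/yr = 1.073e+08 m³/yr.
Hydraulic residence time τ = V/Q = 4.99e+09/1.073e+08 = 46.51 yr.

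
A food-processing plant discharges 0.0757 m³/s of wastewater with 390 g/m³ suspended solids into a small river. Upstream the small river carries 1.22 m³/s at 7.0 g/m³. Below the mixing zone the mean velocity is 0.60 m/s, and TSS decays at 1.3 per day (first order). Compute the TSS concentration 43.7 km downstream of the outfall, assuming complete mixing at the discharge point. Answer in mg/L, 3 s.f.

9.82 mg/L

After complete mixing, C₀ = (0.0757·390 + 1.22·7) / 1.296 = 29.38 mg/L.
Travel time t = 4.37e+04 m / 0.60 m/s = 7.283e+04 s = 0.843 d.
C = 29.38·exp(−1.3·0.843) = 29.38·0.3342 = 9.819 mg/L.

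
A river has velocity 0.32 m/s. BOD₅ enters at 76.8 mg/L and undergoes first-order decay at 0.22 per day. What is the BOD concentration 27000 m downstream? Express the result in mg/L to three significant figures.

Travel time t = 27000 m / 0.32 m/s = 2.7e+04/0.32 = 8.438e+04 s = 0.9766 d.
First-order decay: C = 76.8·exp(−0.22·0.9766) = 76.8·0.8067 = 61.95 mg/L.

62.0 mg/L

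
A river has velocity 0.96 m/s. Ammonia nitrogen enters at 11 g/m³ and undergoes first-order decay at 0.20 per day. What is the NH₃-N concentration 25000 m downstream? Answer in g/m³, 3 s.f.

Travel time t = 25000 m / 0.96 m/s = 2.5e+04/0.96 = 2.604e+04 s = 0.3014 d.
First-order decay: C = 11·exp(−0.20·0.3014) = 11·0.9415 = 10.36 g/m³.

10.4 g/m³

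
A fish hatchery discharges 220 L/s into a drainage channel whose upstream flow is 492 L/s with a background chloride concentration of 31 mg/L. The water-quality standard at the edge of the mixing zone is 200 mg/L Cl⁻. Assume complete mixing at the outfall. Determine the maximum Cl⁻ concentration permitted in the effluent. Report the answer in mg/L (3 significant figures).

220 L/s = 0.22 m³/s.
492 L/s = 0.492 m³/s.
Mass balance: 200·0.712 = 0.22·Cₑ + 0.492·31.
Cₑ = (142.4 − 15.25) / 0.22 = 577.9 mg/L.

578 mg/L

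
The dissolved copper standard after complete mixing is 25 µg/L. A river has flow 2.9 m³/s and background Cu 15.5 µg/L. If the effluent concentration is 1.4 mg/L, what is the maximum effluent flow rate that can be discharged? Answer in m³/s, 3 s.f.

0.0200 m³/s

15.5 µg/L = 0.0155 mg/L.
25 µg/L = 0.025 mg/L.
Mass balance at complete mixing: C_std·(Q_w + Q_r) = Q_w·C_e + Q_r·C_b.
Rearranging, Q_w = Q_r·(C_std − C_b)/(C_e − C_std) = 2.9·(0.025 − 0.0155) / (1.4 − 0.025) = 0.02004 m³/s.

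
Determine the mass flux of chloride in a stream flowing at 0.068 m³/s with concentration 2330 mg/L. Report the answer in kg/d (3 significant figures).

Mass flux = Q·C = 0.068 m³/s × 2330 g/m³ = 158.4 g/s.
= 158.4 g/s × 86.4 = 1.369e+04 kg/d.

13700 kg/d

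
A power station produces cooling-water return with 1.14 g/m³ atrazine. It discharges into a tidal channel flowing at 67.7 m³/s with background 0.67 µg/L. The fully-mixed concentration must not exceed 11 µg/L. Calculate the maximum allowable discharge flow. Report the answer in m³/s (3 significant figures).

0.67 µg/L = 0.00067 mg/L.
11 µg/L = 0.011 mg/L.
Mass balance at complete mixing: C_std·(Q_w + Q_r) = Q_w·C_e + Q_r·C_b.
Rearranging, Q_w = Q_r·(C_std − C_b)/(C_e − C_std) = 67.7·(0.011 − 0.00067) / (1.14 − 0.011) = 0.6194 m³/s.

0.619 m³/s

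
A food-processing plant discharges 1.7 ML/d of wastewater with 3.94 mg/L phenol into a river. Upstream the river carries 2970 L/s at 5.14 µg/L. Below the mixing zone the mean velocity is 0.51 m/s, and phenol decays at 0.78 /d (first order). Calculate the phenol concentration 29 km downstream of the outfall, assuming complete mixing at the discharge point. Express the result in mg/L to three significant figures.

1.7 ML/d = 0.01968 m³/s.
2970 L/s = 2.97 m³/s.
5.14 µg/L = 0.00514 mg/L.
After complete mixing, C₀ = (0.01968·3.94 + 2.97·0.00514) / 2.99 = 0.03104 mg/L.
Travel time t = 2.9e+04 m / 0.51 m/s = 5.686e+04 s = 0.6581 d.
C = 0.03104·exp(−0.78·0.6581) = 0.03104·0.5985 = 0.01858 mg/L.

0.0186 mg/L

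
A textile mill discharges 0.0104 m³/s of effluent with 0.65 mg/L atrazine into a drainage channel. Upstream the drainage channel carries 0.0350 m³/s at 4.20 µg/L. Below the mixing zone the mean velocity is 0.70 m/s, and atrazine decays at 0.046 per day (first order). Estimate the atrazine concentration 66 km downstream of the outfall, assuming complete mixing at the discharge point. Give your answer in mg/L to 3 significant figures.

4.20 µg/L = 0.0042 mg/L.
After complete mixing, C₀ = (0.0104·0.65 + 0.035·0.0042) / 0.0454 = 0.1521 mg/L.
Travel time t = 6.6e+04 m / 0.70 m/s = 9.429e+04 s = 1.091 d.
C = 0.1521·exp(−0.046·1.091) = 0.1521·0.951 = 0.1447 mg/L.

0.145 mg/L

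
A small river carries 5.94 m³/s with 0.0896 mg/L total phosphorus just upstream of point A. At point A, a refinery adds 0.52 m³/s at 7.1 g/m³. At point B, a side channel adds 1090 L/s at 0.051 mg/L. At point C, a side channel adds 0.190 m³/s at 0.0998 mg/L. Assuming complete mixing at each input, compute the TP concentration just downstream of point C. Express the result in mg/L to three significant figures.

0.555 mg/L

After input A: C = (5.94·0.0896 + 0.52·7.1) / 6.46 = 0.6539 mg/L.
1090 L/s = 1.09 m³/s.
After input B: C = (6.46·0.6539 + 1.09·0.051) / 7.55 = 0.5669 mg/L.
After input C: C = (7.55·0.5669 + 0.19·0.0998) / 7.74 = 0.5554 mg/L.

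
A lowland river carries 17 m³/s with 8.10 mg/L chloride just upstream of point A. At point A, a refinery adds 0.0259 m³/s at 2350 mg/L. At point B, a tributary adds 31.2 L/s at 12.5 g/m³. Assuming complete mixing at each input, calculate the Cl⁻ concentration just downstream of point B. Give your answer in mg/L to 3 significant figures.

After input A: C = (17·8.1 + 0.0259·2350) / 17.03 = 11.66 mg/L.
31.2 L/s = 0.0312 m³/s.
After input B: C = (17.03·11.66 + 0.0312·12.5) / 17.06 = 11.66 mg/L.

11.7 mg/L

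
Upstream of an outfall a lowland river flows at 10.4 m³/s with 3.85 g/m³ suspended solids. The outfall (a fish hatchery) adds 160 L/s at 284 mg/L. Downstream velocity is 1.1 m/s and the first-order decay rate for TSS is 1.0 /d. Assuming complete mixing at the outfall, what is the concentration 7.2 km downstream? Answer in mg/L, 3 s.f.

7.50 mg/L

160 L/s = 0.16 m³/s.
After complete mixing, C₀ = (0.16·284 + 10.4·3.85) / 10.56 = 8.095 mg/L.
Travel time t = 7200 m / 1.1 m/s = 6545 s = 0.07576 d.
C = 8.095·exp(−1.0·0.07576) = 8.095·0.927 = 7.504 mg/L.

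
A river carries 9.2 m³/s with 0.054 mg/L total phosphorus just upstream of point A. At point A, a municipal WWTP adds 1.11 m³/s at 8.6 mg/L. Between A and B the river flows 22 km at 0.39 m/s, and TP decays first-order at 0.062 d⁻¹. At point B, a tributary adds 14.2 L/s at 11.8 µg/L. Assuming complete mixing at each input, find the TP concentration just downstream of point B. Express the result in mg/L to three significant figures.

After input A: C = (9.2·0.054 + 1.11·8.6) / 10.31 = 0.9741 mg/L.
Over the 22 km reach to input B (t = 5.641e+04 s = 0.6529 d), decay gives C = 0.9741·exp(−0.062·0.6529) = 0.9354 mg/L.
14.2 L/s = 0.0142 m³/s.
11.8 µg/L = 0.0118 mg/L.
After input B: C = (10.31·0.9354 + 0.0142·0.0118) / 10.32 = 0.9342 mg/L.

0.934 mg/L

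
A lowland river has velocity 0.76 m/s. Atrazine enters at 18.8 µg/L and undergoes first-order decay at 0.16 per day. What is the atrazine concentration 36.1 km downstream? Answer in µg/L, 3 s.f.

Travel time t = 36.1 km / 0.76 m/s = 3.61e+04/0.76 = 4.75e+04 s = 0.5498 d.
First-order decay: C = 18.8·exp(−0.16·0.5498) = 18.8·0.9158 = 17.22 µg/L.

17.2 µg/L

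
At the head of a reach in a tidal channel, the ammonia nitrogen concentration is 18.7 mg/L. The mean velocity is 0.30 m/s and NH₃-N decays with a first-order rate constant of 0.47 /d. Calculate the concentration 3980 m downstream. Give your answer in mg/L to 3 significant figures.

17.4 mg/L

Travel time t = 3980 m / 0.30 m/s = 3980/0.30 = 1.327e+04 s = 0.1535 d.
First-order decay: C = 18.7·exp(−0.47·0.1535) = 18.7·0.9304 = 17.4 mg/L.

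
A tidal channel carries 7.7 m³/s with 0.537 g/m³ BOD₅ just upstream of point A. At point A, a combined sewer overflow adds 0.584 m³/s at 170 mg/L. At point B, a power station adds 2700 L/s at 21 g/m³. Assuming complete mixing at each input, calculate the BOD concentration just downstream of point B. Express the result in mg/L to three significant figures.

14.6 mg/L

After input A: C = (7.7·0.537 + 0.584·170) / 8.284 = 12.48 mg/L.
2700 L/s = 2.7 m³/s.
After input B: C = (8.284·12.48 + 2.7·21) / 10.98 = 14.58 mg/L.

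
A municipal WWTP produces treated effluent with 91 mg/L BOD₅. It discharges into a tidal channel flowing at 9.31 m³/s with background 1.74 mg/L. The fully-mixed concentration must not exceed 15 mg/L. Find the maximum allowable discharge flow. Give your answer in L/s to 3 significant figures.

1620 L/s

Mass balance at complete mixing: C_std·(Q_w + Q_r) = Q_w·C_e + Q_r·C_b.
Rearranging, Q_w = Q_r·(C_std − C_b)/(C_e − C_std) = 9.31·(15 − 1.74) / (91 − 15) = 1.624 m³/s.
= 1624 L/s.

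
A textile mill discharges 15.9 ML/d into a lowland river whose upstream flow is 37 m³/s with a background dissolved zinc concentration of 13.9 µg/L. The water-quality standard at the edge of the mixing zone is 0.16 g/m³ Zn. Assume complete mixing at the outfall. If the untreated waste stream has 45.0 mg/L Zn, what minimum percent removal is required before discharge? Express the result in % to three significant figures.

15.9 ML/d = 0.184 m³/s.
13.9 µg/L = 0.0139 mg/L.
Mass balance: 0.16·37.18 = 0.184·Cₑ + 37·0.0139.
Cₑ = (5.949 − 0.5143) / 0.184 = 29.53 mg/L.
Required removal = 1 − 29.53/45.0 = 34.37 %.

34.4 %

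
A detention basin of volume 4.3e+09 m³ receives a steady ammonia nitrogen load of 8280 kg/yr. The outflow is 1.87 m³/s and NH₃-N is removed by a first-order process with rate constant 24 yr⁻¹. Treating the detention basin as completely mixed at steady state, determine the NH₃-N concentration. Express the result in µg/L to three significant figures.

Outflow Q = 1.87 m³/s × 3.156e+07 s/yr = 5.901e+07 m³/yr.
Steady-state CSTR mass balance: W = Q·C + k·V·C, so C = W/(Q + kV).
Q + kV = 5.901e+07 + 24·4.3e+09 = 1.033e+11 m³/yr.
C = 8280/1.033e+11 = 8.019e-08 kg/m³ = 8.019e-05 mg/L = 0.08019 µg/L.

0.0802 µg/L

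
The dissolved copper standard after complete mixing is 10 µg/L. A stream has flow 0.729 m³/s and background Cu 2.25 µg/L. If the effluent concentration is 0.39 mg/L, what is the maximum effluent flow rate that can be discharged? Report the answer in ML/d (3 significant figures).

2.25 µg/L = 0.00225 mg/L.
10 µg/L = 0.01 mg/L.
Mass balance at complete mixing: C_std·(Q_w + Q_r) = Q_w·C_e + Q_r·C_b.
Rearranging, Q_w = Q_r·(C_std − C_b)/(C_e − C_std) = 0.729·(0.01 − 0.00225) / (0.39 − 0.01) = 0.01487 m³/s.
= 1.285 ML/d.

1.28 ML/d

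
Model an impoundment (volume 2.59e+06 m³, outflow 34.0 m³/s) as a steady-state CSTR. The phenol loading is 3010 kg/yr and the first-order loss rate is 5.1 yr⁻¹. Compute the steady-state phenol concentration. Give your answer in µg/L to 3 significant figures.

2.77 µg/L

Outflow Q = 34.0 m³/s × 3.156e+07 s/yr = 1.073e+09 m³/yr.
Steady-state CSTR mass balance: W = Q·C + k·V·C, so C = W/(Q + kV).
Q + kV = 1.073e+09 + 5.1·2.59e+06 = 1.086e+09 m³/yr.
C = 3010/1.086e+09 = 2.771e-06 kg/m³ = 0.002771 mg/L = 2.771 µg/L.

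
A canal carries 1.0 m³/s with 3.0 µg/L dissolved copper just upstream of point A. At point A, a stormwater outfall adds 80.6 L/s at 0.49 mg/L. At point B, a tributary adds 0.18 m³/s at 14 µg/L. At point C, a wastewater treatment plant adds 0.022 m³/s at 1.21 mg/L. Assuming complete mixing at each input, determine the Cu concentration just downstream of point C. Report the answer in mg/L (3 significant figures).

3.0 µg/L = 0.003 mg/L.
80.6 L/s = 0.0806 m³/s.
After input A: C = (1·0.003 + 0.0806·0.49) / 1.081 = 0.03932 mg/L.
14 µg/L = 0.014 mg/L.
After input B: C = (1.081·0.03932 + 0.18·0.014) / 1.261 = 0.03571 mg/L.
After input C: C = (1.261·0.03571 + 0.022·1.21) / 1.283 = 0.05585 mg/L.

0.0559 mg/L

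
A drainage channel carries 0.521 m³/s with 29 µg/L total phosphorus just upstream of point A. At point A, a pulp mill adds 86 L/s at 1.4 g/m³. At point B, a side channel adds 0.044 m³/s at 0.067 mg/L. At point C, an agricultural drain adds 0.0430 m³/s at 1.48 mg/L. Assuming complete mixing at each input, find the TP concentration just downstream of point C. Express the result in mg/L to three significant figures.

29 µg/L = 0.029 mg/L.
86 L/s = 0.086 m³/s.
After input A: C = (0.521·0.029 + 0.086·1.4) / 0.607 = 0.2232 mg/L.
After input B: C = (0.607·0.2232 + 0.044·0.067) / 0.651 = 0.2127 mg/L.
After input C: C = (0.651·0.2127 + 0.043·1.48) / 0.694 = 0.2912 mg/L.

0.291 mg/L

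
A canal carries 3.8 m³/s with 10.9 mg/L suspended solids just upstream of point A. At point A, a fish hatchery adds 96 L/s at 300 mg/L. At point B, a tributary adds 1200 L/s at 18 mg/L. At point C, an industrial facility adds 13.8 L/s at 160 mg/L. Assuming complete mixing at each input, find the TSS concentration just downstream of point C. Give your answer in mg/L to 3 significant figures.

18.4 mg/L

96 L/s = 0.096 m³/s.
After input A: C = (3.8·10.9 + 0.096·300) / 3.896 = 18.02 mg/L.
1200 L/s = 1.2 m³/s.
After input B: C = (3.896·18.02 + 1.2·18) / 5.096 = 18.02 mg/L.
13.8 L/s = 0.0138 m³/s.
After input C: C = (5.096·18.02 + 0.0138·160) / 5.11 = 18.4 mg/L.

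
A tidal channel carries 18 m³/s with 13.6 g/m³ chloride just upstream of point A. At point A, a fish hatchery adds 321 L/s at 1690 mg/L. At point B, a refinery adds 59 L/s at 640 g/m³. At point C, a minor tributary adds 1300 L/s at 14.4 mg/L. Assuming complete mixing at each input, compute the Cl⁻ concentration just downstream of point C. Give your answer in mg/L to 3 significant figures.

321 L/s = 0.321 m³/s.
After input A: C = (18·13.6 + 0.321·1690) / 18.32 = 42.97 mg/L.
59 L/s = 0.059 m³/s.
After input B: C = (18.32·42.97 + 0.059·640) / 18.38 = 44.89 mg/L.
1300 L/s = 1.3 m³/s.
After input C: C = (18.38·44.89 + 1.3·14.4) / 19.68 = 42.87 mg/L.

42.9 mg/L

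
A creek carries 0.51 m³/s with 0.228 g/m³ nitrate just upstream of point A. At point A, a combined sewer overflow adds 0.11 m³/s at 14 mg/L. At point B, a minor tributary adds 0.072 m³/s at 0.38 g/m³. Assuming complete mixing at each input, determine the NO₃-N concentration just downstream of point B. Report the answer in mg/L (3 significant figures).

2.43 mg/L

After input A: C = (0.51·0.228 + 0.11·14) / 0.62 = 2.671 mg/L.
After input B: C = (0.62·2.671 + 0.072·0.38) / 0.692 = 2.433 mg/L.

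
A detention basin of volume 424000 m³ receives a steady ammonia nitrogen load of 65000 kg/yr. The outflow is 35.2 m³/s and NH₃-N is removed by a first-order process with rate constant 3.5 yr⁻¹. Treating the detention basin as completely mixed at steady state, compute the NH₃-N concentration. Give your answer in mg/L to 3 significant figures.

Outflow Q = 35.2 m³/s × 3.156e+07 s/yr = 1.111e+09 m³/yr.
Steady-state CSTR mass balance: W = Q·C + k·V·C, so C = W/(Q + kV).
Q + kV = 1.111e+09 + 3.5·424000 = 1.112e+09 m³/yr.
C = 65000/1.112e+09 = 5.844e-05 kg/m³ = 0.05844 mg/L.

0.0584 mg/L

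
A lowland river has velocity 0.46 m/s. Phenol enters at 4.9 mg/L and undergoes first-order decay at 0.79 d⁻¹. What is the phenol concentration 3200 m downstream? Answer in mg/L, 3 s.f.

Travel time t = 3200 m / 0.46 m/s = 3200/0.46 = 6957 s = 0.08052 d.
First-order decay: C = 4.9·exp(−0.79·0.08052) = 4.9·0.9384 = 4.598 mg/L.

4.60 mg/L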